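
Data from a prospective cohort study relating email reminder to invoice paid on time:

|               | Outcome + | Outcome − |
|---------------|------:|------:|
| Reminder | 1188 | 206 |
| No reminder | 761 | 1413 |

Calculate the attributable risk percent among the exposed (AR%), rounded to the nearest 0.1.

58.9

Cells: a = 1188, b = 206, c = 761, d = 1413.
Risk in exposed = 1188/1394 = 0.85222; risk in unexposed = 761/2174 = 0.35005.
RR = 0.85222/0.35005 = 2.43461
AR% = (RR − 1)/RR × 100 = (2.43461 − 1)/2.43461 × 100 = 58.9256%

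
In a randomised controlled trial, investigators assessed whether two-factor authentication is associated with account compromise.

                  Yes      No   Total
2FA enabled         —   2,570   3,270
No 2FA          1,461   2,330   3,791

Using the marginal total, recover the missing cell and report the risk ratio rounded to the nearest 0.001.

The missing cell is in the exposed row: 3270 − 2570 = 700.
So a = 700, b = 2570, c = 1461, d = 2330.
RR = [a/(a+b)] / [c/(c+d)] = (700/3270) / (1461/3791) = 0.21407/0.38539 = 0.55546

0.555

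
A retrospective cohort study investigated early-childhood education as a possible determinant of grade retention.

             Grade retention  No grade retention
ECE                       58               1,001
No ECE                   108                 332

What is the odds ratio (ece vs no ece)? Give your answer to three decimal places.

0.178

Cells: a = 58, b = 1001, c = 108, d = 332.
OR = (a·d)/(b·c) = (58 × 332) / (1001 × 108) = 19256 / 108108 = 0.17812
Exposure is associated with lower odds of grade retention (OR = 0.18 < 1).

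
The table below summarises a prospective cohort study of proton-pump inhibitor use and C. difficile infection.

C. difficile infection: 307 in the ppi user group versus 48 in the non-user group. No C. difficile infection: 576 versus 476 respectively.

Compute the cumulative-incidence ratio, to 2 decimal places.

From the description: a = 307, b = 576, c = 48, d = 476.
Risk in exposed = 307/883 = 0.34768; risk in unexposed = 48/524 = 0.09160.
RR = 0.34768 / 0.09160 = 3.79549
The risk among the exposed is 3.80 times that among the unexposed.

3.80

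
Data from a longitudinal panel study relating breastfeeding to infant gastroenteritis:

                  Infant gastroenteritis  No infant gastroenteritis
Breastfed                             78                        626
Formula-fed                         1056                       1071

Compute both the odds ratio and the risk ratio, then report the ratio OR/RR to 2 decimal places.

Cells: a = 78, b = 626, c = 1056, d = 1071.
OR = (78·1071)/(626·1056) = 83538/661056 = 0.12637
Risk in exposed = 78/704 = 0.11080; risk in unexposed = 1056/2127 = 0.49647; RR = 0.22316
OR/RR = 0.12637 / 0.22316 = 0.56627
The outcome is not rare, so the OR lies further from 1 than the RR.

0.57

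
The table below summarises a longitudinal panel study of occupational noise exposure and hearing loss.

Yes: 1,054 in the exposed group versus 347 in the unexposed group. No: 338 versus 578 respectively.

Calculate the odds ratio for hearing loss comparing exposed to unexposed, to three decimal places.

From the description: a = 1054, b = 338, c = 347, d = 578.
OR = (a·d)/(b·c) = (1054 × 578) / (338 × 347) = 609212 / 117286 = 5.19424
The odds of hearing loss are about 5.19 times as high in the exposed group.

5.194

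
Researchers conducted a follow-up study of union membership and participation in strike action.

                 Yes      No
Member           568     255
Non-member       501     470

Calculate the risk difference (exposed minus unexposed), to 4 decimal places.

0.1742

Cells: a = 568, b = 255, c = 501, d = 470.
Risk in exposed = 568/823 = 0.690158; risk in unexposed = 501/971 = 0.515963.
Risk difference = 0.690158 − 0.515963 = 0.174195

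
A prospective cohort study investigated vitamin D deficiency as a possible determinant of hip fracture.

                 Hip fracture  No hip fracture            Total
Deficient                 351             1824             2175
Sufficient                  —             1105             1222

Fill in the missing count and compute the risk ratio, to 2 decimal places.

1.69

The missing cell is in the unexposed row: 1222 − 1105 = 117.
So a = 351, b = 1824, c = 117, d = 1105.
RR = [a/(a+b)] / [c/(c+d)] = (351/2175) / (117/1222) = 0.16138/0.09574 = 1.68552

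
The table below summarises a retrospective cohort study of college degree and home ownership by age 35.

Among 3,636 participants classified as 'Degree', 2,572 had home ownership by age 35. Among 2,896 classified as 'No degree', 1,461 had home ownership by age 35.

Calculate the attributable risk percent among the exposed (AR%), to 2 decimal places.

28.68

From the description: a = 2572, b = 1064, c = 1461, d = 1435.
Risk in exposed = 2572/3636 = 0.70737; risk in unexposed = 1461/2896 = 0.50449.
RR = 0.70737/0.50449 = 1.40215
AR% = (RR − 1)/RR × 100 = (1.40215 − 1)/1.40215 × 100 = 28.6811%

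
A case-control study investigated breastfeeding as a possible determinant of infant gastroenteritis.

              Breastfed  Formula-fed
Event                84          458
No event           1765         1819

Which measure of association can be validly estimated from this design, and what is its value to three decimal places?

Reading the table with exposure as columns: a = 84 (Breastfed, case), b = 1765 (Breastfed, non-case), c = 458 (Formula-fed, case), d = 1819.
This is a case-control study: participants were sampled on outcome status, so risks in the source population cannot be estimated directly — relative risk is not valid here. The odds ratio is the appropriate measure.
OR = (a·d)/(b·c) = (84 × 1819) / (1765 × 458) = 152796 / 808370 = 0.18902

0.189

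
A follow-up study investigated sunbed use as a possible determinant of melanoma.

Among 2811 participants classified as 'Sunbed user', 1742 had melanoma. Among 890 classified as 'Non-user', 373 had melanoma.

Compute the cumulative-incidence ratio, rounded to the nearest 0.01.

1.48

From the description: a = 1742, b = 1069, c = 373, d = 517.
Risk in exposed = 1742/2811 = 0.61971; risk in unexposed = 373/890 = 0.41910.
RR = 0.61971 / 0.41910 = 1.47866
The risk among the exposed is 1.48 times that among the unexposed.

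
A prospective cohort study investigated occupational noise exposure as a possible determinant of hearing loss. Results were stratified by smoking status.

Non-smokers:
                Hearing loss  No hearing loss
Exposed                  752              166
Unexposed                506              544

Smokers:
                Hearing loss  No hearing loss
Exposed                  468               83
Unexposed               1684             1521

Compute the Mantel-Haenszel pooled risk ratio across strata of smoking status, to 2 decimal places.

1.66

RR_MH = Σ(aᵢ·n₀ᵢ/nᵢ) / Σ(cᵢ·n₁ᵢ/nᵢ), with n₁ᵢ = aᵢ+bᵢ (exposed), n₀ᵢ = cᵢ+dᵢ (unexposed), nᵢ = n₁ᵢ+n₀ᵢ.
Stratum 1 (Non-smokers): n₁ = 918, n₀ = 1050, n = 1968; a·n₀/n = 752·1050/1968 = 401.2195; c·n₁/n = 506·918/1968 = 236.0305
Stratum 2 (Smokers): n₁ = 551, n₀ = 3205, n = 3756; a·n₀/n = 468·3205/3756 = 399.3450; c·n₁/n = 1684·551/3756 = 247.0405
RR_MH = (401.2195 + 399.3450) / (236.0305 + 247.0405) = 800.5646 / 483.0710 = 1.65724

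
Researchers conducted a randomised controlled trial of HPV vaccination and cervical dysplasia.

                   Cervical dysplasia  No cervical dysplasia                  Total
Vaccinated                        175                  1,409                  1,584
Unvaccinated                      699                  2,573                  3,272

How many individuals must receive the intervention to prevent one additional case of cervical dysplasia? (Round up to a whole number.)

Risk in treated group = 175/1584 = 0.11048; risk in control = 699/3272 = 0.21363.
Absolute risk reduction = 0.21363 − 0.11048 = 0.10315
NNT = 1 / ARR = 1 / 0.10315 = 9.695 → round up → 10

10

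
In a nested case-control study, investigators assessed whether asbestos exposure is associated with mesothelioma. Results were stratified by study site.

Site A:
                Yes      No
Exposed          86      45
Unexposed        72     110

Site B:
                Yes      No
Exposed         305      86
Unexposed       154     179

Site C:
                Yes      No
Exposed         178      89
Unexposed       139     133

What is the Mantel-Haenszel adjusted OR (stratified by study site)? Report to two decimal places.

2.90

OR_MH = Σ(aᵢdᵢ/nᵢ) / Σ(bᵢcᵢ/nᵢ), where nᵢ is the stratum total.
Stratum 1 (Site A): n = 313; a·d/n = 86·110/313 = 30.2236; b·c/n = 45·72/313 = 10.3514
Stratum 2 (Site B): n = 724; a·d/n = 305·179/724 = 75.4075; b·c/n = 86·154/724 = 18.2928
Stratum 3 (Site C): n = 539; a·d/n = 178·133/539 = 43.9221; b·c/n = 89·139/539 = 22.9518
OR_MH = (30.2236 + 75.4075 + 43.9221) / (10.3514 + 18.2928 + 22.9518) = 149.5532 / 51.5960 = 2.89854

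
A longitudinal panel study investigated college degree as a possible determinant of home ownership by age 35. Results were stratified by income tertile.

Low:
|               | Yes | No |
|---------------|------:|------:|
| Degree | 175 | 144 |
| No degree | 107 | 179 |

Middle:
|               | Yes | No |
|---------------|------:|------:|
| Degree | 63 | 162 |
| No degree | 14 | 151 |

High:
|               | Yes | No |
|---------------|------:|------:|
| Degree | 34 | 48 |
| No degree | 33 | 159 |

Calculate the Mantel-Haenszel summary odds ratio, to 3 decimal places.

2.587

OR_MH = Σ(aᵢdᵢ/nᵢ) / Σ(bᵢcᵢ/nᵢ), where nᵢ is the stratum total.
Stratum 1 (Low): n = 605; a·d/n = 175·179/605 = 51.7769; b·c/n = 144·107/605 = 25.4678
Stratum 2 (Middle): n = 390; a·d/n = 63·151/390 = 24.3923; b·c/n = 162·14/390 = 5.8154
Stratum 3 (High): n = 274; a·d/n = 34·159/274 = 19.7299; b·c/n = 48·33/274 = 5.7810
OR_MH = (51.7769 + 24.3923 + 19.7299) / (25.4678 + 5.8154 + 5.7810) = 95.8991 / 37.0642 = 2.58738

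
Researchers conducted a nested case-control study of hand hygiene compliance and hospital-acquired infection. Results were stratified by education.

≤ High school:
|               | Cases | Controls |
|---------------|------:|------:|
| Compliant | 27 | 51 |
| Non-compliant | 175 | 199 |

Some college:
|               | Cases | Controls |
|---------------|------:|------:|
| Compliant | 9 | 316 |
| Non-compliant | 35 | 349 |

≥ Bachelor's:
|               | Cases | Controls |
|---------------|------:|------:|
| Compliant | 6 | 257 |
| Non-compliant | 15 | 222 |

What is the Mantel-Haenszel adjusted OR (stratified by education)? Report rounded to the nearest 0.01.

0.44

OR_MH = Σ(aᵢdᵢ/nᵢ) / Σ(bᵢcᵢ/nᵢ), where nᵢ is the stratum total.
Stratum 1 (≤ High school): n = 452; a·d/n = 27·199/452 = 11.8872; b·c/n = 51·175/452 = 19.7456
Stratum 2 (Some college): n = 709; a·d/n = 9·349/709 = 4.4302; b·c/n = 316·35/709 = 15.5994
Stratum 3 (≥ Bachelor's): n = 500; a·d/n = 6·222/500 = 2.6640; b·c/n = 257·15/500 = 7.7100
OR_MH = (11.8872 + 4.4302 + 2.6640) / (19.7456 + 15.5994 + 7.7100) = 18.9814 / 43.0550 = 0.44086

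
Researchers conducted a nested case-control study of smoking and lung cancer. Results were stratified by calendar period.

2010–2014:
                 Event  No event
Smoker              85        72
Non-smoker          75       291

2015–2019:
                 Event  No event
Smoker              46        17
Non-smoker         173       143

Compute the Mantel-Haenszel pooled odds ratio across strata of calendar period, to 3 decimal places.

OR_MH = Σ(aᵢdᵢ/nᵢ) / Σ(bᵢcᵢ/nᵢ), where nᵢ is the stratum total.
Stratum 1 (2010–2014): n = 523; a·d/n = 85·291/523 = 47.2945; b·c/n = 72·75/523 = 10.3250
Stratum 2 (2015–2019): n = 379; a·d/n = 46·143/379 = 17.3562; b·c/n = 17·173/379 = 7.7599
OR_MH = (47.2945 + 17.3562) / (10.3250 + 7.7599) = 64.6507 / 18.0849 = 3.57483

3.575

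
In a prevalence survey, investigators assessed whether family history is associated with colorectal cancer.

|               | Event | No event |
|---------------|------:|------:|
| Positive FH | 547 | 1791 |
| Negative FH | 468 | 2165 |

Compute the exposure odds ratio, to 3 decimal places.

Cells: a = 547, b = 1791, c = 468, d = 2165.
OR = (a·d)/(b·c) = (547 × 2165) / (1791 × 468) = 1184255 / 838188 = 1.41288
The odds of colorectal cancer are about 1.41 times as high in the positive fh group.

1.413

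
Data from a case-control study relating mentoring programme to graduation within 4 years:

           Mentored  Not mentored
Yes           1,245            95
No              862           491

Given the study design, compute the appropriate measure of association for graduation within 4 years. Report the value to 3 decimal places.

Reading the table with exposure as columns: a = 1245 (Mentored, case), b = 862 (Mentored, non-case), c = 95 (Not mentored, case), d = 491.
This is a case-control study: participants were sampled on outcome status, so risks in the source population cannot be estimated directly — relative risk is not valid here. The odds ratio is the appropriate measure.
OR = (a·d)/(b·c) = (1245 × 491) / (862 × 95) = 611295 / 81890 = 7.46483

7.465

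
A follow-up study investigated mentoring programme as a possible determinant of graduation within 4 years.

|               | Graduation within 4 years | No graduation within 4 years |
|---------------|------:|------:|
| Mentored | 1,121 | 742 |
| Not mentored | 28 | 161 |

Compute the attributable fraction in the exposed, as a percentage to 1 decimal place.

Cells: a = 1121, b = 742, c = 28, d = 161.
Risk in exposed = 1121/1863 = 0.60172; risk in unexposed = 28/189 = 0.14815.
RR = 0.60172/0.14815 = 4.06159
AR% = (RR − 1)/RR × 100 = (4.06159 − 1)/4.06159 × 100 = 75.3791%

75.4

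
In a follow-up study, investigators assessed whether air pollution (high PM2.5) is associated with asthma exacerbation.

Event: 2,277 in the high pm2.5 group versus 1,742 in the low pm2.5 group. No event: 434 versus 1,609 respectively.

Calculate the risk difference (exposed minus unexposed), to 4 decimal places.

0.3201

From the description: a = 2277, b = 434, c = 1742, d = 1609.
Risk in exposed = 2277/2711 = 0.839911; risk in unexposed = 1742/3351 = 0.519845.
Risk difference = 0.839911 − 0.519845 = 0.320067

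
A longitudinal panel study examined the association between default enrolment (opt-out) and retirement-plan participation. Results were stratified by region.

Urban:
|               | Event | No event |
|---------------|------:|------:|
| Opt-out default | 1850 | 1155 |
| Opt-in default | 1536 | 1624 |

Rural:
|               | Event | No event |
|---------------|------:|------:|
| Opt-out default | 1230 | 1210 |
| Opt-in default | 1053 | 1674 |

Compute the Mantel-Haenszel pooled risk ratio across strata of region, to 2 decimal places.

RR_MH = Σ(aᵢ·n₀ᵢ/nᵢ) / Σ(cᵢ·n₁ᵢ/nᵢ), with n₁ᵢ = aᵢ+bᵢ (exposed), n₀ᵢ = cᵢ+dᵢ (unexposed), nᵢ = n₁ᵢ+n₀ᵢ.
Stratum 1 (Urban): n₁ = 3005, n₀ = 3160, n = 6165; a·n₀/n = 1850·3160/6165 = 948.2563; c·n₁/n = 1536·3005/6165 = 748.6910
Stratum 2 (Rural): n₁ = 2440, n₀ = 2727, n = 5167; a·n₀/n = 1230·2727/5167 = 649.1601; c·n₁/n = 1053·2440/5167 = 497.2557
RR_MH = (948.2563 + 649.1601) / (748.6910 + 497.2557) = 1597.4163 / 1245.9467 = 1.28209

1.28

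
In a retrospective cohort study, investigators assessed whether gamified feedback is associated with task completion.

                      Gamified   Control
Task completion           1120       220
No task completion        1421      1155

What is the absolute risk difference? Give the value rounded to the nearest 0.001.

Reading the table with exposure as columns: a = 1120 (Gamified, case), b = 1421 (Gamified, non-case), c = 220 (Control, case), d = 1155.
Risk in exposed = 1120/2541 = 0.440771; risk in unexposed = 220/1375 = 0.160000.
Risk difference = 0.440771 − 0.160000 = 0.280771

0.281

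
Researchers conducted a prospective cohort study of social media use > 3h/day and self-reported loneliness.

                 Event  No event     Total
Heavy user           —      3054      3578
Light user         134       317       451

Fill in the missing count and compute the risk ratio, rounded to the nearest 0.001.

0.493

The missing cell is in the exposed row: 3578 − 3054 = 524.
So a = 524, b = 3054, c = 134, d = 317.
RR = [a/(a+b)] / [c/(c+d)] = (524/3578) / (134/451) = 0.14645/0.29712 = 0.49290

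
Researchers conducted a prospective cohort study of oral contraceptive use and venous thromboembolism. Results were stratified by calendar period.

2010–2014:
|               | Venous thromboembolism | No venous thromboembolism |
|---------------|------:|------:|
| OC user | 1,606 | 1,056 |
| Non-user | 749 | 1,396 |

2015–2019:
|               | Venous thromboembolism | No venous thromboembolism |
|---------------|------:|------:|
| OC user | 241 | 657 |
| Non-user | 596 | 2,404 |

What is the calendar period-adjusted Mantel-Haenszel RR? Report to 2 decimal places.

1.63

RR_MH = Σ(aᵢ·n₀ᵢ/nᵢ) / Σ(cᵢ·n₁ᵢ/nᵢ), with n₁ᵢ = aᵢ+bᵢ (exposed), n₀ᵢ = cᵢ+dᵢ (unexposed), nᵢ = n₁ᵢ+n₀ᵢ.
Stratum 1 (2010–2014): n₁ = 2662, n₀ = 2145, n = 4807; a·n₀/n = 1606·2145/4807 = 716.6362; c·n₁/n = 749·2662/4807 = 414.7780
Stratum 2 (2015–2019): n₁ = 898, n₀ = 3000, n = 3898; a·n₀/n = 241·3000/3898 = 185.4797; c·n₁/n = 596·898/3898 = 137.3032
RR_MH = (716.6362 + 185.4797) / (414.7780 + 137.3032) = 902.1159 / 552.0813 = 1.63403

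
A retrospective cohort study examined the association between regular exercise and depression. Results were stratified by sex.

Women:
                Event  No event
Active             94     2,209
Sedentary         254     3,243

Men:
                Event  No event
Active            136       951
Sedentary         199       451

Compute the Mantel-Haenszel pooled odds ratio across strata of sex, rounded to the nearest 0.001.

0.427

OR_MH = Σ(aᵢdᵢ/nᵢ) / Σ(bᵢcᵢ/nᵢ), where nᵢ is the stratum total.
Stratum 1 (Women): n = 5800; a·d/n = 94·3243/5800 = 52.5590; b·c/n = 2209·254/5800 = 96.7390
Stratum 2 (Men): n = 1737; a·d/n = 136·451/1737 = 35.3115; b·c/n = 951·199/1737 = 108.9516
OR_MH = (52.5590 + 35.3115) / (96.7390 + 108.9516) = 87.8704 / 205.6906 = 0.42720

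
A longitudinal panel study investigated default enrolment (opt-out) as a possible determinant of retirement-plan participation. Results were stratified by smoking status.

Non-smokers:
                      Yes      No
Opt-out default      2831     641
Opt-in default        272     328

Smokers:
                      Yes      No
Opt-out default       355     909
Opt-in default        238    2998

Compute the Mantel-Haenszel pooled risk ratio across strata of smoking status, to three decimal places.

RR_MH = Σ(aᵢ·n₀ᵢ/nᵢ) / Σ(cᵢ·n₁ᵢ/nᵢ), with n₁ᵢ = aᵢ+bᵢ (exposed), n₀ᵢ = cᵢ+dᵢ (unexposed), nᵢ = n₁ᵢ+n₀ᵢ.
Stratum 1 (Non-smokers): n₁ = 3472, n₀ = 600, n = 4072; a·n₀/n = 2831·600/4072 = 417.1415; c·n₁/n = 272·3472/4072 = 231.9214
Stratum 2 (Smokers): n₁ = 1264, n₀ = 3236, n = 4500; a·n₀/n = 355·3236/4500 = 255.2844; c·n₁/n = 238·1264/4500 = 66.8516
RR_MH = (417.1415 + 255.2844) / (231.9214 + 66.8516) = 672.4259 / 298.7730 = 2.25062

2.251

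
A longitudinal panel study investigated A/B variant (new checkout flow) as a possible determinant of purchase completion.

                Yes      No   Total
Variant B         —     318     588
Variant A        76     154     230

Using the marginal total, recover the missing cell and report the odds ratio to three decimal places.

The missing cell is in the exposed row: 588 − 318 = 270.
So a = 270, b = 318, c = 76, d = 154.
OR = (a·d)/(b·c) = (270 × 154) / (318 × 76) = 41580 / 24168 = 1.72046

1.720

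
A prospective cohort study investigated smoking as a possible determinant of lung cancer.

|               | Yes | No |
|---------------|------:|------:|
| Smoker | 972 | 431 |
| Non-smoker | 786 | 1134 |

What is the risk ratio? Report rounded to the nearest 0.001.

Cells: a = 972, b = 431, c = 786, d = 1134.
Risk in exposed = 972/1403 = 0.69280; risk in unexposed = 786/1920 = 0.40937.
RR = 0.69280 / 0.40937 = 1.69234
The risk among the exposed is 1.69 times that among the unexposed.

1.692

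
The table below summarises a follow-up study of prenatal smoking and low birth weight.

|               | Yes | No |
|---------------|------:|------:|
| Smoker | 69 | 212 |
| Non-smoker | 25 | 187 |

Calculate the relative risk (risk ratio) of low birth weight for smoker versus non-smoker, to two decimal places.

Cells: a = 69, b = 212, c = 25, d = 187.
Risk in exposed = 69/281 = 0.24555; risk in unexposed = 25/212 = 0.11792.
RR = 0.24555 / 0.11792 = 2.08228
The risk among the exposed is 2.08 times that among the unexposed.

2.08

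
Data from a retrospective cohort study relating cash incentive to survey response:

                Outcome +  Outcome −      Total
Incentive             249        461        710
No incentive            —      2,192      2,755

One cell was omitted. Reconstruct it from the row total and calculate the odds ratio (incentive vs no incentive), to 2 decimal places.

2.10

The missing cell is in the unexposed row: 2755 − 2192 = 563.
So a = 249, b = 461, c = 563, d = 2192.
OR = (a·d)/(b·c) = (249 × 2192) / (461 × 563) = 545808 / 259543 = 2.10296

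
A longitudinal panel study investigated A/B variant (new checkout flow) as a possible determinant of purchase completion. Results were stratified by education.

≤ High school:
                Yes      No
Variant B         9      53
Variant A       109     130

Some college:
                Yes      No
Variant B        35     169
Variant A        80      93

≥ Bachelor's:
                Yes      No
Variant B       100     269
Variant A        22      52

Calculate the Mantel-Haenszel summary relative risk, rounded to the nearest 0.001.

RR_MH = Σ(aᵢ·n₀ᵢ/nᵢ) / Σ(cᵢ·n₁ᵢ/nᵢ), with n₁ᵢ = aᵢ+bᵢ (exposed), n₀ᵢ = cᵢ+dᵢ (unexposed), nᵢ = n₁ᵢ+n₀ᵢ.
Stratum 1 (≤ High school): n₁ = 62, n₀ = 239, n = 301; a·n₀/n = 9·239/301 = 7.1462; c·n₁/n = 109·62/301 = 22.4518
Stratum 2 (Some college): n₁ = 204, n₀ = 173, n = 377; a·n₀/n = 35·173/377 = 16.0610; c·n₁/n = 80·204/377 = 43.2891
Stratum 3 (≥ Bachelor's): n₁ = 369, n₀ = 74, n = 443; a·n₀/n = 100·74/443 = 16.7043; c·n₁/n = 22·369/443 = 18.3251
RR_MH = (7.1462 + 16.0610 + 16.7043) / (22.4518 + 43.2891 + 18.3251) = 39.9115 / 84.0660 = 0.47476

0.475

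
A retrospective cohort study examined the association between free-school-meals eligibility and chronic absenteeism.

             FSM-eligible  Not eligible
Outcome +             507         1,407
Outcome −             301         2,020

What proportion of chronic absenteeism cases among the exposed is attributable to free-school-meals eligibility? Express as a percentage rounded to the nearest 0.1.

34.6

Reading the table with exposure as columns: a = 507 (FSM-eligible, case), b = 301 (FSM-eligible, non-case), c = 1407 (Not eligible, case), d = 2020.
Risk in exposed = 507/808 = 0.62748; risk in unexposed = 1407/3427 = 0.41056.
RR = 0.62748/0.41056 = 1.52833
AR% = (RR − 1)/RR × 100 = (1.52833 − 1)/1.52833 × 100 = 34.5690%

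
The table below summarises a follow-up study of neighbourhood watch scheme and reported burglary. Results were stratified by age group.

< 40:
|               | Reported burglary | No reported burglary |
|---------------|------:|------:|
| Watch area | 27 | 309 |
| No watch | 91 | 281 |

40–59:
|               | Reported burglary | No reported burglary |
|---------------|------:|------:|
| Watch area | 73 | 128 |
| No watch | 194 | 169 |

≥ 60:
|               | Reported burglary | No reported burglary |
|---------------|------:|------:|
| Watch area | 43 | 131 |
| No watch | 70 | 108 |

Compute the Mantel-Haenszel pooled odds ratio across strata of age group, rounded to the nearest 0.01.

OR_MH = Σ(aᵢdᵢ/nᵢ) / Σ(bᵢcᵢ/nᵢ), where nᵢ is the stratum total.
Stratum 1 (< 40): n = 708; a·d/n = 27·281/708 = 10.7161; b·c/n = 309·91/708 = 39.7161
Stratum 2 (40–59): n = 564; a·d/n = 73·169/564 = 21.8741; b·c/n = 128·194/564 = 44.0284
Stratum 3 (≥ 60): n = 352; a·d/n = 43·108/352 = 13.1932; b·c/n = 131·70/352 = 26.0511
OR_MH = (10.7161 + 21.8741 + 13.1932) / (39.7161 + 44.0284 + 26.0511) = 45.7834 / 109.7956 = 0.41699

0.42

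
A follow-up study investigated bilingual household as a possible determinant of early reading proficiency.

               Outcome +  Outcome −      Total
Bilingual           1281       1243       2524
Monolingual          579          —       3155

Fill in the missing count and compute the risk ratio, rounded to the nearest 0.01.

2.77

The missing cell is in the unexposed row: 3155 − 579 = 2576.
So a = 1281, b = 1243, c = 579, d = 2576.
RR = [a/(a+b)] / [c/(c+d)] = (1281/2524) / (579/3155) = 0.50753/0.18352 = 2.76554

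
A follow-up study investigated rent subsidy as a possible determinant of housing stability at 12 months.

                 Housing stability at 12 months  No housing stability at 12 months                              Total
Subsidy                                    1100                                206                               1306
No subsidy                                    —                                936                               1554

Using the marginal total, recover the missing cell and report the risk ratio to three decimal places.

2.118

The missing cell is in the unexposed row: 1554 − 936 = 618.
So a = 1100, b = 206, c = 618, d = 936.
RR = [a/(a+b)] / [c/(c+d)] = (1100/1306) / (618/1554) = 0.84227/0.39768 = 2.11793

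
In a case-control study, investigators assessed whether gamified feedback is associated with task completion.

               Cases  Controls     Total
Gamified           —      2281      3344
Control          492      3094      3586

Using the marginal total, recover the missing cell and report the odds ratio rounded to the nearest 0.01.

2.93

The missing cell is in the exposed row: 3344 − 2281 = 1063.
So a = 1063, b = 2281, c = 492, d = 3094.
OR = (a·d)/(b·c) = (1063 × 3094) / (2281 × 492) = 3288922 / 1122252 = 2.93064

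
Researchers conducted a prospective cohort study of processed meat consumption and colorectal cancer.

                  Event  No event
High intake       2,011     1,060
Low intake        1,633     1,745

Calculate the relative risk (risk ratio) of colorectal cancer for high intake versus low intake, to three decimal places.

1.355

Cells: a = 2011, b = 1060, c = 1633, d = 1745.
Risk in exposed = 2011/3071 = 0.65484; risk in unexposed = 1633/3378 = 0.48342.
RR = 0.65484 / 0.48342 = 1.35458
The risk among the exposed is 1.35 times that among the unexposed.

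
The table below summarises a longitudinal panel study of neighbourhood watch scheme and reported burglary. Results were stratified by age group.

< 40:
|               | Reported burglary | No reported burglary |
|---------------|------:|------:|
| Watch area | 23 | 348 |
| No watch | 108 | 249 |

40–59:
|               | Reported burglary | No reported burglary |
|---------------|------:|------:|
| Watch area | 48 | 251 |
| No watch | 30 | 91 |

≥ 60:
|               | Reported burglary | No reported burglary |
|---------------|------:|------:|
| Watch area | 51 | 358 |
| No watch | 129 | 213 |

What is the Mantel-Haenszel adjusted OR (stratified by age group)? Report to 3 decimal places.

0.250

OR_MH = Σ(aᵢdᵢ/nᵢ) / Σ(bᵢcᵢ/nᵢ), where nᵢ is the stratum total.
Stratum 1 (< 40): n = 728; a·d/n = 23·249/728 = 7.8668; b·c/n = 348·108/728 = 51.6264
Stratum 2 (40–59): n = 420; a·d/n = 48·91/420 = 10.4000; b·c/n = 251·30/420 = 17.9286
Stratum 3 (≥ 60): n = 751; a·d/n = 51·213/751 = 14.4647; b·c/n = 358·129/751 = 61.4940
OR_MH = (7.8668 + 10.4000 + 14.4647) / (51.6264 + 17.9286 + 61.4940) = 32.7315 / 131.0490 = 0.24977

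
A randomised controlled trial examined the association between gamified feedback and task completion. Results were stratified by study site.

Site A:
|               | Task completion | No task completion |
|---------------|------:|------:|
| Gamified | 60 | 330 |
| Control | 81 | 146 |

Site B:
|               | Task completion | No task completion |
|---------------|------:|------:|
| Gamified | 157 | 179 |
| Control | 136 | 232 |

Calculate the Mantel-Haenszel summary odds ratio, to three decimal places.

0.846

OR_MH = Σ(aᵢdᵢ/nᵢ) / Σ(bᵢcᵢ/nᵢ), where nᵢ is the stratum total.
Stratum 1 (Site A): n = 617; a·d/n = 60·146/617 = 14.1977; b·c/n = 330·81/617 = 43.3225
Stratum 2 (Site B): n = 704; a·d/n = 157·232/704 = 51.7386; b·c/n = 179·136/704 = 34.5795
OR_MH = (14.1977 + 51.7386) / (43.3225 + 34.5795) = 65.9364 / 77.9021 = 0.84640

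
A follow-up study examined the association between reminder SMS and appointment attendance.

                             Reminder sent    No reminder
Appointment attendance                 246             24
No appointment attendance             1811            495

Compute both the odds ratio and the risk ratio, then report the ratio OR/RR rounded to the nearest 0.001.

1.083

Reading the table with exposure as columns: a = 246 (Reminder sent, case), b = 1811 (Reminder sent, non-case), c = 24 (No reminder, case), d = 495.
OR = (246·495)/(1811·24) = 121770/43464 = 2.80163
Risk in exposed = 246/2057 = 0.11959; risk in unexposed = 24/519 = 0.04624; RR = 2.58617
OR/RR = 2.80163 / 2.58617 = 1.08331
The outcome is not rare, so the OR lies further from 1 than the RR.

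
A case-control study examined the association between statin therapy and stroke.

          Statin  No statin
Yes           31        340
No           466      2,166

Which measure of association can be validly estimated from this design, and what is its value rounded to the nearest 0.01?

0.42

Reading the table with exposure as columns: a = 31 (Statin, case), b = 466 (Statin, non-case), c = 340 (No statin, case), d = 2166.
This is a case-control study: participants were sampled on outcome status, so risks in the source population cannot be estimated directly — relative risk is not valid here. The odds ratio is the appropriate measure.
OR = (a·d)/(b·c) = (31 × 2166) / (466 × 340) = 67146 / 158440 = 0.42379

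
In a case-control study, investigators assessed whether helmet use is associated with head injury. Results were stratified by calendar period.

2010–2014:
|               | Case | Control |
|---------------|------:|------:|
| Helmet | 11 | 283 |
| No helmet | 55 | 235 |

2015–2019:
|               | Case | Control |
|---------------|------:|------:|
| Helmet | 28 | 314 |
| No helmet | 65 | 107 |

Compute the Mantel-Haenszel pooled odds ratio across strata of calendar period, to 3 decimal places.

0.155

OR_MH = Σ(aᵢdᵢ/nᵢ) / Σ(bᵢcᵢ/nᵢ), where nᵢ is the stratum total.
Stratum 1 (2010–2014): n = 584; a·d/n = 11·235/584 = 4.4264; b·c/n = 283·55/584 = 26.6524
Stratum 2 (2015–2019): n = 514; a·d/n = 28·107/514 = 5.8288; b·c/n = 314·65/514 = 39.7082
OR_MH = (4.4264 + 5.8288) / (26.6524 + 39.7082) = 10.2552 / 66.3606 = 0.15454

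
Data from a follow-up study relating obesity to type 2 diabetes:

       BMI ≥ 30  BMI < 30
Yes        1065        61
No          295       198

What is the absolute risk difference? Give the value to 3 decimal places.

0.548

Reading the table with exposure as columns: a = 1065 (BMI ≥ 30, case), b = 295 (BMI ≥ 30, non-case), c = 61 (BMI < 30, case), d = 198.
Risk in exposed = 1065/1360 = 0.783088; risk in unexposed = 61/259 = 0.235521.
Risk difference = 0.783088 − 0.235521 = 0.547567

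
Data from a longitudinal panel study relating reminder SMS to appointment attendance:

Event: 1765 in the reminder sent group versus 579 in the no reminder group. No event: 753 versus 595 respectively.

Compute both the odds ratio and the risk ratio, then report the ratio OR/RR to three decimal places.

1.695

From the description: a = 1765, b = 753, c = 579, d = 595.
OR = (1765·595)/(753·579) = 1050175/435987 = 2.40873
Risk in exposed = 1765/2518 = 0.70095; risk in unexposed = 579/1174 = 0.49319; RR = 1.42128
OR/RR = 2.40873 / 1.42128 = 1.69477
The outcome is not rare, so the OR lies further from 1 than the RR.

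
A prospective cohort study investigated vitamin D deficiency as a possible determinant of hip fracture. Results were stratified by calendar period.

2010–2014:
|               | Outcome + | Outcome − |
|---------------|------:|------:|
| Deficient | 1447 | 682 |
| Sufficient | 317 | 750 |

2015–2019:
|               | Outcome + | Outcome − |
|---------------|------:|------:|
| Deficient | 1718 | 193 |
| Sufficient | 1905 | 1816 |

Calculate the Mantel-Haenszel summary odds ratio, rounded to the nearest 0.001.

6.722

OR_MH = Σ(aᵢdᵢ/nᵢ) / Σ(bᵢcᵢ/nᵢ), where nᵢ is the stratum total.
Stratum 1 (2010–2014): n = 3196; a·d/n = 1447·750/3196 = 339.5651; b·c/n = 682·317/3196 = 67.6452
Stratum 2 (2015–2019): n = 5632; a·d/n = 1718·1816/5632 = 553.9574; b·c/n = 193·1905/5632 = 65.2814
OR_MH = (339.5651 + 553.9574) / (67.6452 + 65.2814) = 893.5225 / 132.9266 = 6.72192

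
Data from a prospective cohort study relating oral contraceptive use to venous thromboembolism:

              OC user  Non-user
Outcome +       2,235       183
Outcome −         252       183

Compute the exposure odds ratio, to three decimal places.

8.869

Reading the table with exposure as columns: a = 2235 (OC user, case), b = 252 (OC user, non-case), c = 183 (Non-user, case), d = 183.
OR = (a·d)/(b·c) = (2235 × 183) / (252 × 183) = 409005 / 46116 = 8.86905
The odds of venous thromboembolism are about 8.87 times as high in the oc user group.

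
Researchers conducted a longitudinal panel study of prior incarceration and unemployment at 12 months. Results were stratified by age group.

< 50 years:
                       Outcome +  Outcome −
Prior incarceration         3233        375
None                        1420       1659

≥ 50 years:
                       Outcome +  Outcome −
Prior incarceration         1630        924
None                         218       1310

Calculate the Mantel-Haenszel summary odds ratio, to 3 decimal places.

10.274

OR_MH = Σ(aᵢdᵢ/nᵢ) / Σ(bᵢcᵢ/nᵢ), where nᵢ is the stratum total.
Stratum 1 (< 50 years): n = 6687; a·d/n = 3233·1659/6687 = 802.0857; b·c/n = 375·1420/6687 = 79.6321
Stratum 2 (≥ 50 years): n = 4082; a·d/n = 1630·1310/4082 = 523.1014; b·c/n = 924·218/4082 = 49.3464
OR_MH = (802.0857 + 523.1014) / (79.6321 + 49.3464) = 1325.1871 / 128.9785 = 10.27448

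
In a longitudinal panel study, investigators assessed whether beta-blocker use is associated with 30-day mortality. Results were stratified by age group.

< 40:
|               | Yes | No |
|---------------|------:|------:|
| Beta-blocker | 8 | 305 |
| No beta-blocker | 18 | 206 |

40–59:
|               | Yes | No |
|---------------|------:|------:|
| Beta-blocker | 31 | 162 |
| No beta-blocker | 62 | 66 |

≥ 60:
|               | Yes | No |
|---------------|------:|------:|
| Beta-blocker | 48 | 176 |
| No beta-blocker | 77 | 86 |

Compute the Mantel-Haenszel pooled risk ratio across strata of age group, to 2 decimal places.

RR_MH = Σ(aᵢ·n₀ᵢ/nᵢ) / Σ(cᵢ·n₁ᵢ/nᵢ), with n₁ᵢ = aᵢ+bᵢ (exposed), n₀ᵢ = cᵢ+dᵢ (unexposed), nᵢ = n₁ᵢ+n₀ᵢ.
Stratum 1 (< 40): n₁ = 313, n₀ = 224, n = 537; a·n₀/n = 8·224/537 = 3.3371; c·n₁/n = 18·313/537 = 10.4916
Stratum 2 (40–59): n₁ = 193, n₀ = 128, n = 321; a·n₀/n = 31·128/321 = 12.3614; c·n₁/n = 62·193/321 = 37.2773
Stratum 3 (≥ 60): n₁ = 224, n₀ = 163, n = 387; a·n₀/n = 48·163/387 = 20.2171; c·n₁/n = 77·224/387 = 44.5685
RR_MH = (3.3371 + 12.3614 + 20.2171) / (10.4916 + 37.2773 + 44.5685) = 35.9155 / 92.3374 = 0.38896

0.39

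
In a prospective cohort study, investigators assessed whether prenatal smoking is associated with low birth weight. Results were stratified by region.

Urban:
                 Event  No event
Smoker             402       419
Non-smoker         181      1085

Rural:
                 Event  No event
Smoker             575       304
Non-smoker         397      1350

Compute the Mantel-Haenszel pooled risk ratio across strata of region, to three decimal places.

RR_MH = Σ(aᵢ·n₀ᵢ/nᵢ) / Σ(cᵢ·n₁ᵢ/nᵢ), with n₁ᵢ = aᵢ+bᵢ (exposed), n₀ᵢ = cᵢ+dᵢ (unexposed), nᵢ = n₁ᵢ+n₀ᵢ.
Stratum 1 (Urban): n₁ = 821, n₀ = 1266, n = 2087; a·n₀/n = 402·1266/2087 = 243.8582; c·n₁/n = 181·821/2087 = 71.2032
Stratum 2 (Rural): n₁ = 879, n₀ = 1747, n = 2626; a·n₀/n = 575·1747/2626 = 382.5305; c·n₁/n = 397·879/2626 = 132.8877
RR_MH = (243.8582 + 382.5305) / (71.2032 + 132.8877) = 626.3886 / 204.0908 = 3.06917

3.069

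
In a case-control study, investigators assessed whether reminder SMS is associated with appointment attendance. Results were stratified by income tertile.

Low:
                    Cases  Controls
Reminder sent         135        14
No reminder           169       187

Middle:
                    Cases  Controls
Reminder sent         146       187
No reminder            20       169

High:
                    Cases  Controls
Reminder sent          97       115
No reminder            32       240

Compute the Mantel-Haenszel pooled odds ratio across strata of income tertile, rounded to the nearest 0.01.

OR_MH = Σ(aᵢdᵢ/nᵢ) / Σ(bᵢcᵢ/nᵢ), where nᵢ is the stratum total.
Stratum 1 (Low): n = 505; a·d/n = 135·187/505 = 49.9901; b·c/n = 14·169/505 = 4.6851
Stratum 2 (Middle): n = 522; a·d/n = 146·169/522 = 47.2682; b·c/n = 187·20/522 = 7.1648
Stratum 3 (High): n = 484; a·d/n = 97·240/484 = 48.0992; b·c/n = 115·32/484 = 7.6033
OR_MH = (49.9901 + 47.2682 + 48.0992) / (4.6851 + 7.1648 + 7.6033) = 145.3575 / 19.4532 = 7.47216

7.47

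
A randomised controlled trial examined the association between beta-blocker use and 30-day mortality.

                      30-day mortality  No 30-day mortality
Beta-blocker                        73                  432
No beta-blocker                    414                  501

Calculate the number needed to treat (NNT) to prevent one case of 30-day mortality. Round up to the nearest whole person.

4

Risk in treated group = 73/505 = 0.14455; risk in control = 414/915 = 0.45246.
Absolute risk reduction = 0.45246 − 0.14455 = 0.30790
NNT = 1 / ARR = 1 / 0.30790 = 3.248 → round up → 4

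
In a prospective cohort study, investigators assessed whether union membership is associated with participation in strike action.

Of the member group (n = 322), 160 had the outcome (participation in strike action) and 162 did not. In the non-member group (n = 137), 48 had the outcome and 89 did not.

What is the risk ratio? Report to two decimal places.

1.42

From the description: a = 160, b = 162, c = 48, d = 89.
Risk in exposed = 160/322 = 0.49689; risk in unexposed = 48/137 = 0.35036.
RR = 0.49689 / 0.35036 = 1.41822
The risk among the exposed is 1.42 times that among the unexposed.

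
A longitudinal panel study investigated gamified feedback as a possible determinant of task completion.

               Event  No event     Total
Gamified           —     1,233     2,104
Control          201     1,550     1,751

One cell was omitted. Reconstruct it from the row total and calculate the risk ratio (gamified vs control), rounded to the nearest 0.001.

3.606

The missing cell is in the exposed row: 2104 − 1233 = 871.
So a = 871, b = 1233, c = 201, d = 1550.
RR = [a/(a+b)] / [c/(c+d)] = (871/2104) / (201/1751) = 0.41397/0.11479 = 3.60631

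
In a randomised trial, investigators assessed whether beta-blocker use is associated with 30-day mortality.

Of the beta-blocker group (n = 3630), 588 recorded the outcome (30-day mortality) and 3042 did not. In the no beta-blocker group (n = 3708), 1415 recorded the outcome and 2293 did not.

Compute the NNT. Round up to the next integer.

5

Risk in treated group = 588/3630 = 0.16198; risk in control = 1415/3708 = 0.38161.
Absolute risk reduction = 0.38161 − 0.16198 = 0.21962
NNT = 1 / ARR = 1 / 0.21962 = 4.553 → round up → 5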